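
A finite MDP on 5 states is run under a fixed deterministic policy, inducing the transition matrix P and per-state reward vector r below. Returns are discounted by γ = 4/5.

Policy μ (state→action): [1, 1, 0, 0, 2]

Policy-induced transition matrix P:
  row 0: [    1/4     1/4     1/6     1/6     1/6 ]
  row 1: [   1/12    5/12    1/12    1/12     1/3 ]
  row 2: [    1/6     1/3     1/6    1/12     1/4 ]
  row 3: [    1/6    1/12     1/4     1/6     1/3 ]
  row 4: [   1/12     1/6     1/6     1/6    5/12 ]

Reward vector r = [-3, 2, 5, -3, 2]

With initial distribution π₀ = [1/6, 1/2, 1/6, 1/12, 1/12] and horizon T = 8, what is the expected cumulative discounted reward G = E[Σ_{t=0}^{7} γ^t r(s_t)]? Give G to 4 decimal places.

G = 4.9532

t=0: π = [0.1667, 0.5000, 0.1667, 0.0833, 0.0833], E[r] = 1.2500, γ^t·E[r] = 1.250000, running G = 1.250000
t=1: π = [0.1319, 0.3264, 0.1319, 0.1111, 0.2986], E[r] = 1.1806, γ^t·E[r] = 0.944444, running G = 2.194444
t=2: π = [0.1256, 0.2720, 0.1487, 0.1285, 0.3252], E[r] = 1.1759, γ^t·E[r] = 0.752593, running G = 2.947037
t=3: π = [0.1274, 0.2592, 0.1547, 0.1316, 0.3271], E[r] = 1.1693, γ^t·E[r] = 0.598667, running G = 3.545704
t=4: π = [0.1284, 0.2569, 0.1560, 0.1322, 0.3265], E[r] = 1.1651, γ^t·E[r] = 0.477238, running G = 4.022942
t=5: π = [0.1288, 0.2566, 0.1563, 0.1323, 0.3261], E[r] = 1.1638, γ^t·E[r] = 0.381345, running G = 4.404286
t=6: π = [0.1288, 0.2566, 0.1563, 0.1323, 0.3260], E[r] = 1.1634, γ^t·E[r] = 0.304985, running G = 4.709271
t=7: π = [0.1289, 0.2566, 0.1563, 0.1323, 0.3260], E[r] = 1.1634, γ^t·E[r] = 0.243973, running G = 4.953244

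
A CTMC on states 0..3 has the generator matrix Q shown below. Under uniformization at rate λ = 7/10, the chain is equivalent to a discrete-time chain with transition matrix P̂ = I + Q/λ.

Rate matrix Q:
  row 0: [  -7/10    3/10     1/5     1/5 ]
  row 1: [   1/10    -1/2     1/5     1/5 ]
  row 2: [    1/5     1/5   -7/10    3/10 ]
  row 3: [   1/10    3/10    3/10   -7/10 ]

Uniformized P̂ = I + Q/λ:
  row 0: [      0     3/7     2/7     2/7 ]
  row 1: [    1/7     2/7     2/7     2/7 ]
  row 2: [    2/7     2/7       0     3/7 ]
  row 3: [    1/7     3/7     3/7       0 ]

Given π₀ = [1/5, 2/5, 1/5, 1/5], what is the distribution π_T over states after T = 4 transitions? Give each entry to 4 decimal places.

π = [0.1564, 0.3437, 0.2500, 0.2500]

t=0: π = [0.2000, 0.4000, 0.2000, 0.2000]
t=1: π = [0.1429, 0.3429, 0.2571, 0.2571]
t=2: π = [0.1592, 0.3429, 0.2490, 0.2490]
t=3: π = [0.1557, 0.3440, 0.2501, 0.2501]
t=4: π = [0.1564, 0.3437, 0.2500, 0.2500]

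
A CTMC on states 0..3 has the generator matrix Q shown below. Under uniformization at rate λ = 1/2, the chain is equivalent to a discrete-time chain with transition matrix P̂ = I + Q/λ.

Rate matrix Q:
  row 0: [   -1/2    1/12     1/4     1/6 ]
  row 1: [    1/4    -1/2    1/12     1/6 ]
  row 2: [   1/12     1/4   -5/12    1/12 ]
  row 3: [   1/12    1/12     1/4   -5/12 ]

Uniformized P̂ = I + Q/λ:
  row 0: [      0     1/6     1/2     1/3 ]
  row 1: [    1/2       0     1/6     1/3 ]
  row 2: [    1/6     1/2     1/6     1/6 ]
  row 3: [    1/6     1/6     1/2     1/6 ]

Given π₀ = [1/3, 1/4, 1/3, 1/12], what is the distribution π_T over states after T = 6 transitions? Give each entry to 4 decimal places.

t=0: π = [0.3333, 0.2500, 0.3333, 0.0833]
t=1: π = [0.1944, 0.2361, 0.3056, 0.2639]
t=2: π = [0.2130, 0.2292, 0.3194, 0.2384]
t=3: π = [0.2076, 0.2350, 0.3171, 0.2404]
t=4: π = [0.2104, 0.2332, 0.3160, 0.2404]
t=5: π = [0.2093, 0.2331, 0.3169, 0.2406]
t=6: π = [0.2095, 0.2335, 0.3166, 0.2404]

π = [0.2095, 0.2335, 0.3166, 0.2404]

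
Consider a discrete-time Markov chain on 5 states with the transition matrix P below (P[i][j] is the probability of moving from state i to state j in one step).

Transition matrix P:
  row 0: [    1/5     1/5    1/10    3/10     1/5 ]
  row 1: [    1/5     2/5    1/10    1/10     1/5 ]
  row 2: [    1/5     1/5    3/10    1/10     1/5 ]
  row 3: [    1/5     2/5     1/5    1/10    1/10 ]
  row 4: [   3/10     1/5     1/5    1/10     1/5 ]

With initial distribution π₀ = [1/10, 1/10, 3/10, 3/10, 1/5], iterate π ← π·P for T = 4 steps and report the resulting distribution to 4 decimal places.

π = [0.2186, 0.2856, 0.1664, 0.1438, 0.1857]

t=0: π = [0.1000, 0.1000, 0.3000, 0.3000, 0.2000]
t=1: π = [0.2200, 0.2800, 0.2100, 0.1200, 0.1700]
t=2: π = [0.2170, 0.2800, 0.1710, 0.1440, 0.1880]
t=3: π = [0.2188, 0.2848, 0.1674, 0.1434, 0.1856]
t=4: π = [0.2186, 0.2856, 0.1664, 0.1438, 0.1857]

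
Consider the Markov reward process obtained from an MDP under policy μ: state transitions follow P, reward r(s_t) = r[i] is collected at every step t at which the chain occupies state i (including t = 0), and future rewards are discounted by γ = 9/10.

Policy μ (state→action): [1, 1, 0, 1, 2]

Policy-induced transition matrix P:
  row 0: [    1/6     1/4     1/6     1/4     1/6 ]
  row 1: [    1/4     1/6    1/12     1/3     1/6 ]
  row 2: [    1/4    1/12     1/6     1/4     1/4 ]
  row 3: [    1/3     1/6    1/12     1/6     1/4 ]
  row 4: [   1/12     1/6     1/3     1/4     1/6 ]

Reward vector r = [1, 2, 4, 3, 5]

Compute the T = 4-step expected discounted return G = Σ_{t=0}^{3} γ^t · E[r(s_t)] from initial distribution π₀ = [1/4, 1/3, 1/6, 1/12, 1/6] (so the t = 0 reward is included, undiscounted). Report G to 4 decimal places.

t=0: π = [0.2500, 0.3333, 0.1667, 0.0833, 0.1667], E[r] = 2.6667, γ^t·E[r] = 2.666667, running G = 2.666667
t=1: π = [0.2083, 0.1736, 0.1597, 0.2708, 0.1875], E[r] = 2.9444, γ^t·E[r] = 2.650000, running G = 5.316667
t=2: π = [0.2240, 0.1707, 0.1609, 0.2419, 0.2025], E[r] = 2.9473, γ^t·E[r] = 2.387344, running G = 7.704010
t=3: π = [0.2177, 0.1719, 0.1660, 0.2441, 0.2002], E[r] = 2.9591, γ^t·E[r] = 2.157188, running G = 9.861198

G = 9.8612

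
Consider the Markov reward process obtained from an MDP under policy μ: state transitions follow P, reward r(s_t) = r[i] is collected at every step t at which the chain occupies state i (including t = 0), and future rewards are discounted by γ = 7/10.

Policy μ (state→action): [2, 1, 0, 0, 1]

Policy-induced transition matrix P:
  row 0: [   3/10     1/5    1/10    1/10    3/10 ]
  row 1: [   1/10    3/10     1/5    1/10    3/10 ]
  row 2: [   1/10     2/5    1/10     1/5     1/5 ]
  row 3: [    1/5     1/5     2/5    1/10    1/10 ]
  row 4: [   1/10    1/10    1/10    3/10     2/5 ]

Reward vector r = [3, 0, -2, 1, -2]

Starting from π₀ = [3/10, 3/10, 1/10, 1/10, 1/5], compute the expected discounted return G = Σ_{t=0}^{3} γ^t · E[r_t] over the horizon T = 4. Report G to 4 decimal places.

t=0: π = [0.3000, 0.3000, 0.1000, 0.1000, 0.2000], E[r] = 0.4000, γ^t·E[r] = 0.400000, running G = 0.400000
t=1: π = [0.1700, 0.2300, 0.1600, 0.1500, 0.2900], E[r] = -0.2400, γ^t·E[r] = -0.168000, running G = 0.232000
t=2: π = [0.1490, 0.2260, 0.1680, 0.1740, 0.2830], E[r] = -0.2810, γ^t·E[r] = -0.137690, running G = 0.094310
t=3: π = [0.1472, 0.2279, 0.1748, 0.1734, 0.2767], E[r] = -0.2880, γ^t·E[r] = -0.098784, running G = -0.004474

G = -0.0045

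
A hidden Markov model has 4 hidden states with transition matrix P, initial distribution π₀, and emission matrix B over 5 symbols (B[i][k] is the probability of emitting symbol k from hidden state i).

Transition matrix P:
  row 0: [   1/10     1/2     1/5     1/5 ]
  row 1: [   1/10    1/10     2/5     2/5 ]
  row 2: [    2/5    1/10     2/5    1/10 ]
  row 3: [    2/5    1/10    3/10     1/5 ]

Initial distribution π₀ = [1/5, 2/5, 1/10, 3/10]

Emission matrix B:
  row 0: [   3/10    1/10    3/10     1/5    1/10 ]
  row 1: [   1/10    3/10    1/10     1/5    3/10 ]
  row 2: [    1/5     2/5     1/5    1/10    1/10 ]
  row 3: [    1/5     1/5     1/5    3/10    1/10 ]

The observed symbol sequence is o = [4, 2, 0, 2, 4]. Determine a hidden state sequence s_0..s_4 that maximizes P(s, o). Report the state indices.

t=0: δ = [2.000e-02, 1.200e-01, 1.000e-02, 3.000e-02]  (obs o_0=4)
t=1: δ = [3.600e-03, 1.200e-03, 9.600e-03, 9.600e-03]  ψ = [1, 1, 1, 1]  (obs o_1=2)
t=2: δ = [1.152e-03, 1.800e-04, 7.680e-04, 3.840e-04]  ψ = [2, 0, 2, 3]  (obs o_2=0)
t=3: δ = [9.216e-05, 5.760e-05, 6.144e-05, 4.608e-05]  ψ = [2, 0, 2, 0]  (obs o_3=2)
t=4: δ = [2.458e-06, 1.382e-05, 2.458e-06, 2.304e-06]  ψ = [2, 0, 2, 1]  (obs o_4=4)
backtrack: best end state = 1; path = [1, 2, 2, 0, 1]

path = [1, 2, 2, 0, 1]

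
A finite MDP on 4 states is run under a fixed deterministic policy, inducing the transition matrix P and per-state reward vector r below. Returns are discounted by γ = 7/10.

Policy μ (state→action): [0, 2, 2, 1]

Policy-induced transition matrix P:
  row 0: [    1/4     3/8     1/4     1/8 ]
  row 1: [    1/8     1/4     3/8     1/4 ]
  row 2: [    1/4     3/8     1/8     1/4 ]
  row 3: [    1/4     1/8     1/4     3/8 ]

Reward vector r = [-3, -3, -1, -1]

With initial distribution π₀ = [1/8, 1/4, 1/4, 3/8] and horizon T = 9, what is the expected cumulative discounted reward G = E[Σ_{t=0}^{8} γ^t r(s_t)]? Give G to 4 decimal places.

t=0: π = [0.1250, 0.2500, 0.2500, 0.3750], E[r] = -1.7500, γ^t·E[r] = -1.750000, running G = -1.750000
t=1: π = [0.2188, 0.2500, 0.2500, 0.2813], E[r] = -1.9375, γ^t·E[r] = -1.356250, running G = -3.106250
t=2: π = [0.2188, 0.2734, 0.2500, 0.2578], E[r] = -1.9844, γ^t·E[r] = -0.972344, running G = -4.078594
t=3: π = [0.2158, 0.2764, 0.2529, 0.2549], E[r] = -1.9844, γ^t·E[r] = -0.680641, running G = -4.759234
t=4: π = [0.2155, 0.2767, 0.2529, 0.2549], E[r] = -1.9844, γ^t·E[r] = -0.476448, running G = -5.235683
t=5: π = [0.2154, 0.2767, 0.2530, 0.2549], E[r] = -1.9842, γ^t·E[r] = -0.333483, running G = -5.569166
t=6: π = [0.2154, 0.2767, 0.2530, 0.2549], E[r] = -1.9842, γ^t·E[r] = -0.233438, running G = -5.802604
t=7: π = [0.2154, 0.2767, 0.2530, 0.2549], E[r] = -1.9842, γ^t·E[r] = -0.163406, running G = -5.966011
t=8: π = [0.2154, 0.2767, 0.2530, 0.2549], E[r] = -1.9842, γ^t·E[r] = -0.114385, running G = -6.080395

G = -6.0804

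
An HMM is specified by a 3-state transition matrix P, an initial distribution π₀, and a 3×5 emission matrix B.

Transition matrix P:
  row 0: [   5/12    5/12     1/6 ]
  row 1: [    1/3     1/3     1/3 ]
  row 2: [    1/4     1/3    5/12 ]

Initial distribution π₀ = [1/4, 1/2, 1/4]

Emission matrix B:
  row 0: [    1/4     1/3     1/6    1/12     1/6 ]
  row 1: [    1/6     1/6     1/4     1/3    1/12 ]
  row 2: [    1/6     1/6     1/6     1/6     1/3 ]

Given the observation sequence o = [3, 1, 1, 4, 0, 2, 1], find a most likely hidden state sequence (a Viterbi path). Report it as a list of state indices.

path = [1, 0, 0, 0, 0, 1, 0]

t=0: δ = [2.083e-02, 1.667e-01, 4.167e-02]  (obs o_0=3)
t=1: δ = [1.852e-02, 9.259e-03, 9.259e-03]  ψ = [1, 1, 1]  (obs o_1=1)
t=2: δ = [2.572e-03, 1.286e-03, 6.430e-04]  ψ = [0, 0, 2]  (obs o_2=1)
t=3: δ = [1.786e-04, 8.931e-05, 1.429e-04]  ψ = [0, 0, 0]  (obs o_3=4)
t=4: δ = [1.861e-05, 1.240e-05, 9.923e-06]  ψ = [0, 0, 2]  (obs o_4=0)
t=5: δ = [1.292e-06, 1.938e-06, 6.891e-07]  ψ = [0, 0, 1]  (obs o_5=2)
t=6: δ = [2.153e-07, 1.077e-07, 1.077e-07]  ψ = [1, 1, 1]  (obs o_6=1)
backtrack: best end state = 0; path = [1, 0, 0, 0, 0, 1, 0]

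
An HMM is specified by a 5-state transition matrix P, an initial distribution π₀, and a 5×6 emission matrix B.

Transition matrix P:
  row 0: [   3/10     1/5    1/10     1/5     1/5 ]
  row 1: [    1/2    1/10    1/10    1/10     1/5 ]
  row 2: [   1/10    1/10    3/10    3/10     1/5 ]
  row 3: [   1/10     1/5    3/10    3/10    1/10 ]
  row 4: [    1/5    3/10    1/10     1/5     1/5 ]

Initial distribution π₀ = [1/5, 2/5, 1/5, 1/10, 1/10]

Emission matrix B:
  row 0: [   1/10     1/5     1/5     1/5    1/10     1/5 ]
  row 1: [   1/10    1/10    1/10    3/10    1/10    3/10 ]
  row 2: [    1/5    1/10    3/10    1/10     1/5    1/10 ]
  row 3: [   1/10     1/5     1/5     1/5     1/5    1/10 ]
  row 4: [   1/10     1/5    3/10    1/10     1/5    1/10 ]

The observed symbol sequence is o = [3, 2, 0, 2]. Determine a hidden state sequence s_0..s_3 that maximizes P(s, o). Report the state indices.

path = [1, 0, 1, 0]

t=0: δ = [4.000e-02, 1.200e-01, 2.000e-02, 2.000e-02, 1.000e-02]  (obs o_0=3)
t=1: δ = [1.200e-02, 1.200e-03, 3.600e-03, 2.400e-03, 7.200e-03]  ψ = [1, 1, 1, 1, 1]  (obs o_1=2)
t=2: δ = [3.600e-04, 2.400e-04, 2.400e-04, 2.400e-04, 2.400e-04]  ψ = [0, 0, 0, 0, 0]  (obs o_2=0)
t=3: δ = [2.400e-05, 7.200e-06, 2.160e-05, 1.440e-05, 2.160e-05]  ψ = [1, 0, 2, 0, 0]  (obs o_3=2)
backtrack: best end state = 0; path = [1, 0, 1, 0]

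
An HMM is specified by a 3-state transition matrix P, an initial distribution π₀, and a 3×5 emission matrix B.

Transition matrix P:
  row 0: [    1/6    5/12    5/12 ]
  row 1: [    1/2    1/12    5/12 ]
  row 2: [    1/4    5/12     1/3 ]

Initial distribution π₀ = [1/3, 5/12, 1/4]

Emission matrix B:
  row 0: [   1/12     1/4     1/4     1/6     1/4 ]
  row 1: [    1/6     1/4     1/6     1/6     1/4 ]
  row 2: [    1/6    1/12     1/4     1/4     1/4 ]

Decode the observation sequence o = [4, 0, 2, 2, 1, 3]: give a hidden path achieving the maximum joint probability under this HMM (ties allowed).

t=0: δ = [8.333e-02, 1.042e-01, 6.250e-02]  (obs o_0=4)
t=1: δ = [4.340e-03, 5.787e-03, 7.234e-03]  ψ = [1, 0, 1]  (obs o_1=0)
t=2: δ = [7.234e-04, 5.023e-04, 6.028e-04]  ψ = [1, 2, 1]  (obs o_2=2)
t=3: δ = [6.279e-05, 5.023e-05, 7.535e-05]  ψ = [1, 0, 0]  (obs o_3=2)
t=4: δ = [6.279e-06, 7.849e-06, 2.180e-06]  ψ = [1, 2, 0]  (obs o_4=1)
t=5: δ = [6.541e-07, 4.361e-07, 8.176e-07]  ψ = [1, 0, 1]  (obs o_5=3)
backtrack: best end state = 2; path = [0, 1, 0, 2, 1, 2]

path = [0, 1, 0, 2, 1, 2]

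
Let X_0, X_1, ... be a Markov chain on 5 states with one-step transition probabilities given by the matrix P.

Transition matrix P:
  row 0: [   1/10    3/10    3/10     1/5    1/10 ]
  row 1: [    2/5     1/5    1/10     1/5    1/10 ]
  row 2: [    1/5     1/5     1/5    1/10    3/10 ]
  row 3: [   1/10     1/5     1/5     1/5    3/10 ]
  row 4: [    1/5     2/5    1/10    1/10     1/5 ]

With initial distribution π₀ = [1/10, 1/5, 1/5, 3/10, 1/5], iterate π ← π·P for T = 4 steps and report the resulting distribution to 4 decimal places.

t=0: π = [0.1000, 0.2000, 0.2000, 0.3000, 0.2000]
t=1: π = [0.2000, 0.2500, 0.1700, 0.1600, 0.2200]
t=2: π = [0.2140, 0.2640, 0.1730, 0.1610, 0.1880]
t=3: π = [0.2153, 0.2590, 0.1762, 0.1639, 0.1856]
t=4: π = [0.2139, 0.2587, 0.1771, 0.1638, 0.1866]

π = [0.2139, 0.2587, 0.1771, 0.1638, 0.1866]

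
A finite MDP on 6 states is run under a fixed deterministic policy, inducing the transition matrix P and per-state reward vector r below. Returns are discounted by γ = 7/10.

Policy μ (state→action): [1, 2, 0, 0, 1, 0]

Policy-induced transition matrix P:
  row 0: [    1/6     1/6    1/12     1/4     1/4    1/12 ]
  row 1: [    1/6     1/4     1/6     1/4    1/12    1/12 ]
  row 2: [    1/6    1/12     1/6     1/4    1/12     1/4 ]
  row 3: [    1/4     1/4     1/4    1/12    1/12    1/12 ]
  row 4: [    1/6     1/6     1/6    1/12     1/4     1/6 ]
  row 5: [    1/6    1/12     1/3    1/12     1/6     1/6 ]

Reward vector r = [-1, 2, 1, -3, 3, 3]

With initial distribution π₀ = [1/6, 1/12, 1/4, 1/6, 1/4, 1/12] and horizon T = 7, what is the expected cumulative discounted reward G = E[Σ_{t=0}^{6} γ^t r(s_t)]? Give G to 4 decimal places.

t=0: π = [0.1667, 0.0833, 0.2500, 0.1667, 0.2500, 0.0833], E[r] = 0.7500, γ^t·E[r] = 0.750000, running G = 0.750000
t=1: π = [0.1806, 0.1597, 0.1806, 0.1667, 0.1597, 0.1528], E[r] = 0.7569, γ^t·E[r] = 0.529861, running G = 1.279861
t=2: π = [0.1806, 0.1661, 0.1910, 0.1701, 0.1528, 0.1395], E[r] = 0.7089, γ^t·E[r] = 0.347367, running G = 1.627228
t=3: π = [0.1808, 0.1671, 0.1890, 0.1729, 0.1505, 0.1395], E[r] = 0.6938, γ^t·E[r] = 0.237963, running G = 1.865191
t=4: π = [0.1811, 0.1676, 0.1893, 0.1728, 0.1502, 0.1390], E[r] = 0.6925, γ^t·E[r] = 0.166270, running G = 2.031461
t=5: π = [0.1811, 0.1677, 0.1891, 0.1730, 0.1501, 0.1390], E[r] = 0.6918, γ^t·E[r] = 0.116267, running G = 2.147728
t=6: π = [0.1811, 0.1677, 0.1892, 0.1730, 0.1501, 0.1390], E[r] = 0.6917, γ^t·E[r] = 0.081383, running G = 2.229110

G = 2.2291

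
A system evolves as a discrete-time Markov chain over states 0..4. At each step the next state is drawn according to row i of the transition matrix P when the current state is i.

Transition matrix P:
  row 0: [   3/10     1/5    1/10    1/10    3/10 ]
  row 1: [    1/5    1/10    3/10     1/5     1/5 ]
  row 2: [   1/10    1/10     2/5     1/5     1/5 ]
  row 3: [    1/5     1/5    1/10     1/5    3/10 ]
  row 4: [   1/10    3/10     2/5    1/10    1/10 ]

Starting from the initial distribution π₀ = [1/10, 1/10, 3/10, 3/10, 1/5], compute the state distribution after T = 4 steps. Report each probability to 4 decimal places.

t=0: π = [0.1000, 0.1000, 0.3000, 0.3000, 0.2000]
t=1: π = [0.1600, 0.1800, 0.2700, 0.1700, 0.2200]
t=2: π = [0.1670, 0.1770, 0.2830, 0.1620, 0.2110]
t=3: π = [0.1673, 0.1751, 0.2836, 0.1622, 0.2118]
t=4: π = [0.1672, 0.1753, 0.2836, 0.1621, 0.2118]

π = [0.1672, 0.1753, 0.2836, 0.1621, 0.2118]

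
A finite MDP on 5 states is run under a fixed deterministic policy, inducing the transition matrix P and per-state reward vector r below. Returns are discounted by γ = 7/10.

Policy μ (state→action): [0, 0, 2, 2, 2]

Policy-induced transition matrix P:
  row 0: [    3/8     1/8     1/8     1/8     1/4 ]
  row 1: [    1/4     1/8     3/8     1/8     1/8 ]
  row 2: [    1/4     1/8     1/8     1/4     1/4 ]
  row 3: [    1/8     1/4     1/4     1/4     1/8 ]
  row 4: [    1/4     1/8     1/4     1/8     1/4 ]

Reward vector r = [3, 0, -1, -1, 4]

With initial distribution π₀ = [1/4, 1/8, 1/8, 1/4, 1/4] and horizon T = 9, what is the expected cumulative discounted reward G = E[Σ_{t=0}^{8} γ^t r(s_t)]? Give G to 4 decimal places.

t=0: π = [0.2500, 0.1250, 0.1250, 0.2500, 0.2500], E[r] = 1.3750, γ^t·E[r] = 1.375000, running G = 1.375000
t=1: π = [0.2500, 0.1563, 0.2188, 0.1719, 0.2031], E[r] = 1.1719, γ^t·E[r] = 0.820313, running G = 2.195313
t=2: π = [0.2598, 0.1465, 0.2109, 0.1738, 0.2090], E[r] = 1.2305, γ^t·E[r] = 0.602930, running G = 2.798242
t=3: π = [0.2607, 0.1467, 0.2095, 0.1731, 0.2100], E[r] = 1.2395, γ^t·E[r] = 0.425149, running G = 3.223391
t=4: π = [0.2610, 0.1466, 0.2096, 0.1728, 0.2100], E[r] = 1.2406, γ^t·E[r] = 0.297861, running G = 3.521252
t=5: π = [0.2610, 0.1466, 0.2095, 0.1728, 0.2101], E[r] = 1.2410, γ^t·E[r] = 0.208576, running G = 3.729829
t=6: π = [0.2610, 0.1466, 0.2095, 0.1728, 0.2101], E[r] = 1.2411, γ^t·E[r] = 0.146012, running G = 3.875841
t=7: π = [0.2610, 0.1466, 0.2095, 0.1728, 0.2101], E[r] = 1.2411, γ^t·E[r] = 0.102210, running G = 3.978051
t=8: π = [0.2610, 0.1466, 0.2095, 0.1728, 0.2101], E[r] = 1.2411, γ^t·E[r] = 0.071547, running G = 4.049598

G = 4.0496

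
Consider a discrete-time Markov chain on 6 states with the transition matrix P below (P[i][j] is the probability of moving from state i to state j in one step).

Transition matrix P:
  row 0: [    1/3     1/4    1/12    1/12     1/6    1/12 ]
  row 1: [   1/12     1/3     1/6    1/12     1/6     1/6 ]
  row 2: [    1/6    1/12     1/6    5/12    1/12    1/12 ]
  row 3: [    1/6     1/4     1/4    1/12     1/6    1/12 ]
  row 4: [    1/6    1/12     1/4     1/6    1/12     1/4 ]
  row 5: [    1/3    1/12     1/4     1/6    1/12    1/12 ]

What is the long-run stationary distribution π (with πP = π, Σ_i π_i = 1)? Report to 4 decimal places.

Balance equations π_j = Σ_i π_i·P[i][j]:
  π_0 = 1/3·π_0 + 1/12·π_1 + 1/6·π_2 + 1/6·π_3 + 1/6·π_4 + 1/3·π_5
  π_1 = 1/4·π_0 + 1/3·π_1 + 1/12·π_2 + 1/4·π_3 + 1/12·π_4 + 1/12·π_5
  π_2 = 1/12·π_0 + 1/6·π_1 + 1/6·π_2 + 1/4·π_3 + 1/4·π_4 + 1/4·π_5
  π_3 = 1/12·π_0 + 1/12·π_1 + 5/12·π_2 + 1/12·π_3 + 1/6·π_4 + 1/6·π_5
  π_4 = 1/6·π_0 + 1/6·π_1 + 1/12·π_2 + 1/6·π_3 + 1/12·π_4 + 1/12·π_5
  normalize: π_0 + π_1 + π_2 + π_3 + π_4 + π_5 = 1
Solving the linear system gives exactly π = [7737/37762, 3653/18881, 3481/18881, 6259/37762, 2461/18881, 2288/18881].

π = [0.2049, 0.1935, 0.1844, 0.1657, 0.1303, 0.1212]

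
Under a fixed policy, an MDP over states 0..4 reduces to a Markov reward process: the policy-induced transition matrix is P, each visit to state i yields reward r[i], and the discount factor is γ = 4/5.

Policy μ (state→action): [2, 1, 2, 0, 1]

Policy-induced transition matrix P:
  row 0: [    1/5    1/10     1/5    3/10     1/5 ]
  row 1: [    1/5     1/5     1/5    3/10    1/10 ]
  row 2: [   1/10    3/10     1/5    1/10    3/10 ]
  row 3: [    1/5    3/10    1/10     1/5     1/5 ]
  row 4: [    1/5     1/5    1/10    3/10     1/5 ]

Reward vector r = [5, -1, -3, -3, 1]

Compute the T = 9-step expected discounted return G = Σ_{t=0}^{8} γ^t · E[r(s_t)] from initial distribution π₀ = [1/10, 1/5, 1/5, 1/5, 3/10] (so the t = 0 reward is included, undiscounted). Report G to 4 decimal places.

G = -1.6198

t=0: π = [0.1000, 0.2000, 0.2000, 0.2000, 0.3000], E[r] = -0.6000, γ^t·E[r] = -0.600000, running G = -0.600000
t=1: π = [0.1800, 0.2300, 0.1500, 0.2400, 0.2000], E[r] = -0.3000, γ^t·E[r] = -0.240000, running G = -0.840000
t=2: π = [0.1850, 0.2210, 0.1560, 0.2460, 0.1920], E[r] = -0.3100, γ^t·E[r] = -0.198400, running G = -1.038400
t=3: π = [0.1844, 0.2217, 0.1562, 0.2442, 0.1935], E[r] = -0.3074, γ^t·E[r] = -0.157389, running G = -1.195789
t=4: π = [0.1844, 0.2216, 0.1562, 0.2443, 0.1935], E[r] = -0.3080, γ^t·E[r] = -0.126140, running G = -1.321929
t=5: π = [0.1844, 0.2216, 0.1562, 0.2443, 0.1935], E[r] = -0.3079, γ^t·E[r] = -0.100891, running G = -1.422820
t=6: π = [0.1844, 0.2216, 0.1562, 0.2443, 0.1935], E[r] = -0.3079, γ^t·E[r] = -0.080715, running G = -1.503535
t=7: π = [0.1844, 0.2216, 0.1562, 0.2443, 0.1935], E[r] = -0.3079, γ^t·E[r] = -0.064572, running G = -1.568107
t=8: π = [0.1844, 0.2216, 0.1562, 0.2443, 0.1935], E[r] = -0.3079, γ^t·E[r] = -0.051657, running G = -1.619764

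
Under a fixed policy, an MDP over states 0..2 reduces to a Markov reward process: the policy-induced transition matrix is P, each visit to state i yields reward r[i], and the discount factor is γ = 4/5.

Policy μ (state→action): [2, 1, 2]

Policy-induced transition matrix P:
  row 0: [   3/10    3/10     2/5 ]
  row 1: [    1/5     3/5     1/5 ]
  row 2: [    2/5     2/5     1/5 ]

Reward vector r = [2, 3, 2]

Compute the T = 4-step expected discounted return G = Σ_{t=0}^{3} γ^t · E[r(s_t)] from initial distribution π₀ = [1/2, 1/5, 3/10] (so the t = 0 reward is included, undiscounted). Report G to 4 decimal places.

t=0: π = [0.5000, 0.2000, 0.3000], E[r] = 2.2000, γ^t·E[r] = 2.200000, running G = 2.200000
t=1: π = [0.3100, 0.3900, 0.3000], E[r] = 2.3900, γ^t·E[r] = 1.912000, running G = 4.112000
t=2: π = [0.2910, 0.4470, 0.2620], E[r] = 2.4470, γ^t·E[r] = 1.566080, running G = 5.678080
t=3: π = [0.2815, 0.4603, 0.2582], E[r] = 2.4603, γ^t·E[r] = 1.259674, running G = 6.937754

G = 6.9378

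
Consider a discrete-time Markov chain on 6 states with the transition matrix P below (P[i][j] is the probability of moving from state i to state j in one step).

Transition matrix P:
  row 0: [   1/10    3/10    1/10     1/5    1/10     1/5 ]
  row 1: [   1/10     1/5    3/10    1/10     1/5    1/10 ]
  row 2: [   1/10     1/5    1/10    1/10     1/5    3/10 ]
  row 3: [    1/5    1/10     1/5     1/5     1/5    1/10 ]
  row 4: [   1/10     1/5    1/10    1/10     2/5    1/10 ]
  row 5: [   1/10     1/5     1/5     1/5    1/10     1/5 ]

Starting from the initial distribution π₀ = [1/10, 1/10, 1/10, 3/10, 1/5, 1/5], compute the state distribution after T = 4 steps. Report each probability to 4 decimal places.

t=0: π = [0.1000, 0.1000, 0.1000, 0.3000, 0.2000, 0.2000]
t=1: π = [0.1300, 0.1800, 0.1700, 0.1600, 0.2100, 0.1500]
t=2: π = [0.1160, 0.1970, 0.1670, 0.1440, 0.2140, 0.1620]
t=3: π = [0.1144, 0.1972, 0.1700, 0.1422, 0.2150, 0.1612]
t=4: π = [0.1142, 0.1972, 0.1698, 0.1418, 0.2154, 0.1616]

π = [0.1142, 0.1972, 0.1698, 0.1418, 0.2154, 0.1616]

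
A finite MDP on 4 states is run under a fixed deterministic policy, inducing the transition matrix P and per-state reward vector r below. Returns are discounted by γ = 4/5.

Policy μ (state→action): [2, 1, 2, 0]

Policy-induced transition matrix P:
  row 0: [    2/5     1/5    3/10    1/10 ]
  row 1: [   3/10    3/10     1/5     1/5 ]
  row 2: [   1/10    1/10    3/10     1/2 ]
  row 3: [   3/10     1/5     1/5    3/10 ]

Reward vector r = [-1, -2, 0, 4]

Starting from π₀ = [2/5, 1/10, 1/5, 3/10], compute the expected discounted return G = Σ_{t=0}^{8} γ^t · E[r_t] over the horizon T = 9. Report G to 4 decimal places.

G = 1.9591

t=0: π = [0.4000, 0.1000, 0.2000, 0.3000], E[r] = 0.6000, γ^t·E[r] = 0.600000, running G = 0.600000
t=1: π = [0.3000, 0.1900, 0.2600, 0.2500], E[r] = 0.3200, γ^t·E[r] = 0.256000, running G = 0.856000
t=2: π = [0.2780, 0.1930, 0.2560, 0.2730], E[r] = 0.4280, γ^t·E[r] = 0.273920, running G = 1.129920
t=3: π = [0.2766, 0.1937, 0.2534, 0.2763], E[r] = 0.4412, γ^t·E[r] = 0.225894, running G = 1.355814
t=4: π = [0.2770, 0.1940, 0.2530, 0.2760], E[r] = 0.4389, γ^t·E[r] = 0.179782, running G = 1.535596
t=5: π = [0.2771, 0.1941, 0.2530, 0.2758], E[r] = 0.4379, γ^t·E[r] = 0.143491, running G = 1.679087
t=6: π = [0.2771, 0.1941, 0.2530, 0.2758], E[r] = 0.4377, γ^t·E[r] = 0.114753, running G = 1.793840
t=7: π = [0.2771, 0.1941, 0.2530, 0.2758], E[r] = 0.4377, γ^t·E[r] = 0.091802, running G = 1.885642
t=8: π = [0.2771, 0.1941, 0.2530, 0.2758], E[r] = 0.4378, γ^t·E[r] = 0.073442, running G = 1.959084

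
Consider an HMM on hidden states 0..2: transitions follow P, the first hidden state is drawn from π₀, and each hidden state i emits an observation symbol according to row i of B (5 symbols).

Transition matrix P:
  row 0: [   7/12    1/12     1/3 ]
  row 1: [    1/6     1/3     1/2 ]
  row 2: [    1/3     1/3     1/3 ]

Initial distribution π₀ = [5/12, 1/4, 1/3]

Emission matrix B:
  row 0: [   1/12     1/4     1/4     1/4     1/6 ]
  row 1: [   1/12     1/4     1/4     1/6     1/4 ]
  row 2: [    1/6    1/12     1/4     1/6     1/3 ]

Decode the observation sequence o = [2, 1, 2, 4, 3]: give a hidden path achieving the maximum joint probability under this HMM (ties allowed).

t=0: δ = [1.042e-01, 6.250e-02, 8.333e-02]  (obs o_0=2)
t=1: δ = [1.519e-02, 6.944e-03, 2.894e-03]  ψ = [0, 2, 0]  (obs o_1=1)
t=2: δ = [2.215e-03, 5.787e-04, 1.266e-03]  ψ = [0, 1, 0]  (obs o_2=2)
t=3: δ = [2.154e-04, 1.055e-04, 2.462e-04]  ψ = [0, 2, 0]  (obs o_3=4)
t=4: δ = [3.141e-05, 1.368e-05, 1.368e-05]  ψ = [0, 2, 2]  (obs o_4=3)
backtrack: best end state = 0; path = [0, 0, 0, 0, 0]

path = [0, 0, 0, 0, 0]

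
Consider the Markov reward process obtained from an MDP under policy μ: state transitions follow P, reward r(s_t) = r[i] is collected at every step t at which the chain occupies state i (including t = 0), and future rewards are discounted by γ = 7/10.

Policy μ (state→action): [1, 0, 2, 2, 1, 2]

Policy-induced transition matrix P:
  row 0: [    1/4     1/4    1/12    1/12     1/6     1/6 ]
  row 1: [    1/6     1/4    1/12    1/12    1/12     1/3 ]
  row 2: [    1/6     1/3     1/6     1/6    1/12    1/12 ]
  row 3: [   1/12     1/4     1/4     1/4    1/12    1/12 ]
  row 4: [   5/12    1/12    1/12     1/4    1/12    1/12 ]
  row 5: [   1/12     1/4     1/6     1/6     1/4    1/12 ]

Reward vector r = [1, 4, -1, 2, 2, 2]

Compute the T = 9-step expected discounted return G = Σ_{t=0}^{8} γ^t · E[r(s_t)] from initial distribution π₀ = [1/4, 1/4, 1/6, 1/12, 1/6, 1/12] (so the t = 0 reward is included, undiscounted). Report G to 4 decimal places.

t=0: π = [0.2500, 0.2500, 0.1667, 0.0833, 0.1667, 0.0833], E[r] = 1.7500, γ^t·E[r] = 1.750000, running G = 1.750000
t=1: π = [0.2153, 0.2361, 0.1181, 0.1458, 0.1181, 0.1667], E[r] = 1.9028, γ^t·E[r] = 1.331944, running G = 3.081944
t=2: π = [0.1881, 0.2402, 0.1314, 0.1510, 0.1291, 0.1603], E[r] = 1.8981, γ^t·E[r] = 0.930093, running G = 4.012037
t=3: π = [0.1887, 0.2394, 0.1328, 0.1543, 0.1257, 0.1590], E[r] = 1.8918, γ^t·E[r] = 0.648881, running G = 4.660918
t=4: π = [0.1877, 0.2401, 0.1334, 0.1543, 0.1256, 0.1589], E[r] = 1.8924, γ^t·E[r] = 0.454365, running G = 5.115283
t=5: π = [0.1876, 0.2402, 0.1334, 0.1543, 0.1255, 0.1590], E[r] = 1.8925, γ^t·E[r] = 0.318080, running G = 5.433363
t=6: π = [0.1876, 0.2402, 0.1334, 0.1543, 0.1255, 0.1590], E[r] = 1.8926, γ^t·E[r] = 0.222661, running G = 5.656024
t=7: π = [0.1876, 0.2402, 0.1334, 0.1543, 0.1255, 0.1590], E[r] = 1.8926, γ^t·E[r] = 0.155863, running G = 5.811886
t=8: π = [0.1875, 0.2402, 0.1334, 0.1543, 0.1255, 0.1590], E[r] = 1.8926, γ^t·E[r] = 0.109104, running G = 5.920990

G = 5.9210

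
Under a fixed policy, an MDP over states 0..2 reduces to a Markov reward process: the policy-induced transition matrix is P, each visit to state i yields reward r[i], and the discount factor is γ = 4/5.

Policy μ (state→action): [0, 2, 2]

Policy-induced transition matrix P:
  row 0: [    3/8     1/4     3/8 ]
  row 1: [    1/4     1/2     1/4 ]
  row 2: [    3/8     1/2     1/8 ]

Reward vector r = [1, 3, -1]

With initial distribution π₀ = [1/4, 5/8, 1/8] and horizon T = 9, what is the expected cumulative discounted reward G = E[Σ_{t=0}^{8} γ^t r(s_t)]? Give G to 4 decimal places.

t=0: π = [0.2500, 0.6250, 0.1250], E[r] = 2.0000, γ^t·E[r] = 2.000000, running G = 2.000000
t=1: π = [0.2969, 0.4375, 0.2656], E[r] = 1.3438, γ^t·E[r] = 1.075000, running G = 3.075000
t=2: π = [0.3203, 0.4258, 0.2539], E[r] = 1.3438, γ^t·E[r] = 0.860000, running G = 3.935000
t=3: π = [0.3218, 0.4199, 0.2583], E[r] = 1.3232, γ^t·E[r] = 0.677500, running G = 4.612500
t=4: π = [0.3225, 0.4196, 0.2579], E[r] = 1.3232, γ^t·E[r] = 0.542000, running G = 5.154500
t=5: π = [0.3226, 0.4194, 0.2581], E[r] = 1.3226, γ^t·E[r] = 0.433390, running G = 5.587890
t=6: π = [0.3226, 0.4194, 0.2581], E[r] = 1.3226, γ^t·E[r] = 0.346712, running G = 5.934602
t=7: π = [0.3226, 0.4194, 0.2581], E[r] = 1.3226, γ^t·E[r] = 0.277365, running G = 6.211967
t=8: π = [0.3226, 0.4194, 0.2581], E[r] = 1.3226, γ^t·E[r] = 0.221892, running G = 6.433860

G = 6.4339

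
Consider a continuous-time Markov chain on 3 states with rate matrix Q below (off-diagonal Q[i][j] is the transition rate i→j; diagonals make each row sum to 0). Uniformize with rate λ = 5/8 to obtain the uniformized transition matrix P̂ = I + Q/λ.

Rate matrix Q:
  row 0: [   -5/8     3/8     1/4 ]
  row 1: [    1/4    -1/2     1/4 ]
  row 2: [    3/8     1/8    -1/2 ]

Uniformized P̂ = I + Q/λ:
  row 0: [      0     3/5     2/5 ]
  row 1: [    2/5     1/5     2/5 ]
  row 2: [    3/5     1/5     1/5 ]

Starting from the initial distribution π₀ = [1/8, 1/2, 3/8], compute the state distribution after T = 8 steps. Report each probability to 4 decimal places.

π = [0.3332, 0.3335, 0.3333]

t=0: π = [0.1250, 0.5000, 0.3750]
t=1: π = [0.4250, 0.2500, 0.3250]
t=2: π = [0.2950, 0.3700, 0.3350]
t=3: π = [0.3490, 0.3180, 0.3330]
t=4: π = [0.3270, 0.3396, 0.3334]
t=5: π = [0.3359, 0.3308, 0.3333]
t=6: π = [0.3323, 0.3344, 0.3333]
t=7: π = [0.3337, 0.3329, 0.3333]
t=8: π = [0.3332, 0.3335, 0.3333]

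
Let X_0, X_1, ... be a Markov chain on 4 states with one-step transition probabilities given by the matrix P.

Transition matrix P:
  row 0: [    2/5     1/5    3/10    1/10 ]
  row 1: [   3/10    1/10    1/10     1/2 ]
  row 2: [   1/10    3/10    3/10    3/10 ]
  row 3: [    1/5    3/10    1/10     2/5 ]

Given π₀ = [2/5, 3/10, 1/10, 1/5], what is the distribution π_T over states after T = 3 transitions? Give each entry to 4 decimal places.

t=0: π = [0.4000, 0.3000, 0.1000, 0.2000]
t=1: π = [0.3000, 0.2000, 0.2000, 0.3000]
t=2: π = [0.2600, 0.2300, 0.2000, 0.3100]
t=3: π = [0.2550, 0.2280, 0.1920, 0.3250]

π = [0.2550, 0.2280, 0.1920, 0.3250]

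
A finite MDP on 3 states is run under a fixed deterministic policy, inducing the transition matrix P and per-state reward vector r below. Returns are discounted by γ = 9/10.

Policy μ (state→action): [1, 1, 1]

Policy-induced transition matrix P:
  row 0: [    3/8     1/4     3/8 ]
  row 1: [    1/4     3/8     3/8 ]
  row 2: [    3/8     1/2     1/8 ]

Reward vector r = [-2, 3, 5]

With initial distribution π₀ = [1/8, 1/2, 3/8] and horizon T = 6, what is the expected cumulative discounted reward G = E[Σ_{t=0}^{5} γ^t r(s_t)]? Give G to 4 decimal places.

G = 10.4009

t=0: π = [0.1250, 0.5000, 0.3750], E[r] = 3.1250, γ^t·E[r] = 3.125000, running G = 3.125000
t=1: π = [0.3125, 0.4063, 0.2813], E[r] = 2.0000, γ^t·E[r] = 1.800000, running G = 4.925000
t=2: π = [0.3242, 0.3711, 0.3047], E[r] = 1.9883, γ^t·E[r] = 1.610508, running G = 6.535508
t=3: π = [0.3286, 0.3726, 0.2988], E[r] = 1.9546, γ^t·E[r] = 1.424896, running G = 7.960404
t=4: π = [0.3284, 0.3713, 0.3003], E[r] = 1.9584, γ^t·E[r] = 1.284929, running G = 9.245333
t=5: π = [0.3286, 0.3715, 0.2999], E[r] = 1.9569, γ^t·E[r] = 1.155531, running G = 10.400864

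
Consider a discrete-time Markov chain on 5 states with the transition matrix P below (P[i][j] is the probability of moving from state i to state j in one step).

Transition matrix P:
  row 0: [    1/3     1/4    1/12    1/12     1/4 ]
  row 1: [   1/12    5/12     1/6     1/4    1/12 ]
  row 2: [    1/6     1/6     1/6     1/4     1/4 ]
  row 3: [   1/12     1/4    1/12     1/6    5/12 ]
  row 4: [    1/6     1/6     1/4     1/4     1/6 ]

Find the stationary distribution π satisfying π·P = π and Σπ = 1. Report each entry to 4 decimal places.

π = [0.1531, 0.2623, 0.1552, 0.2072, 0.2223]

Balance equations π_j = Σ_i π_i·P[i][j]:
  π_0 = 1/3·π_0 + 1/12·π_1 + 1/6·π_2 + 1/12·π_3 + 1/6·π_4
  π_1 = 1/4·π_0 + 5/12·π_1 + 1/6·π_2 + 1/4·π_3 + 1/6·π_4
  π_2 = 1/12·π_0 + 1/6·π_1 + 1/6·π_2 + 1/12·π_3 + 1/4·π_4
  π_3 = 1/12·π_0 + 1/4·π_1 + 1/4·π_2 + 1/6·π_3 + 1/4·π_4
  normalize: π_0 + π_1 + π_2 + π_3 + π_4 = 1
Solving the linear system gives exactly π = [178/1163, 305/1163, 2346/15119, 241/1163, 3361/15119].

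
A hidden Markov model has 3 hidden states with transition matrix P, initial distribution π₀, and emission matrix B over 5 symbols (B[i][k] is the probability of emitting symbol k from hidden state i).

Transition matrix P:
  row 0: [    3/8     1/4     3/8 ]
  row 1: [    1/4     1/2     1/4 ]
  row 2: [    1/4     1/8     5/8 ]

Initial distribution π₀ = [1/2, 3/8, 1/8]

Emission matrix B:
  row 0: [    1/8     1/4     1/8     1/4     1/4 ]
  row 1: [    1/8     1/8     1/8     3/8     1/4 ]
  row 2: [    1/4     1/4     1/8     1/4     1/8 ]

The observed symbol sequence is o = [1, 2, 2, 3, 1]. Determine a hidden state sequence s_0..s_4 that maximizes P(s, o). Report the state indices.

t=0: δ = [1.250e-01, 4.688e-02, 3.125e-02]  (obs o_0=1)
t=1: δ = [5.859e-03, 3.906e-03, 5.859e-03]  ψ = [0, 0, 0]  (obs o_1=2)
t=2: δ = [2.747e-04, 2.441e-04, 4.578e-04]  ψ = [0, 1, 2]  (obs o_2=2)
t=3: δ = [2.861e-05, 4.578e-05, 7.153e-05]  ψ = [2, 1, 2]  (obs o_3=3)
t=4: δ = [4.470e-06, 2.861e-06, 1.118e-05]  ψ = [2, 1, 2]  (obs o_4=1)
backtrack: best end state = 2; path = [0, 2, 2, 2, 2]

path = [0, 2, 2, 2, 2]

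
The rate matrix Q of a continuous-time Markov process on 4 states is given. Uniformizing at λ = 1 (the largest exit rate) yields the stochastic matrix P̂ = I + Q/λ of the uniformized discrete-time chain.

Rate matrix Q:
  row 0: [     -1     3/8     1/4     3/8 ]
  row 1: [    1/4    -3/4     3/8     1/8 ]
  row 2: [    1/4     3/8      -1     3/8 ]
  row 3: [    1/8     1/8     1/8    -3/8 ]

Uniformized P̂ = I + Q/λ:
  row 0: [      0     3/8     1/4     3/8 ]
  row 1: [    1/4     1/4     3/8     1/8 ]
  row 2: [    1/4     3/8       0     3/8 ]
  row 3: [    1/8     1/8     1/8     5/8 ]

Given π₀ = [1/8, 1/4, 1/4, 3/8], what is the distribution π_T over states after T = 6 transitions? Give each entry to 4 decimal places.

π = [0.1580, 0.2401, 0.1821, 0.4199]

t=0: π = [0.1250, 0.2500, 0.2500, 0.3750]
t=1: π = [0.1719, 0.2500, 0.1719, 0.4063]
t=2: π = [0.1563, 0.2422, 0.1875, 0.4141]
t=3: π = [0.1592, 0.2412, 0.1816, 0.4180]
t=4: π = [0.1580, 0.2404, 0.1825, 0.4192]
t=5: π = [0.1581, 0.2402, 0.1820, 0.4197]
t=6: π = [0.1580, 0.2401, 0.1821, 0.4199]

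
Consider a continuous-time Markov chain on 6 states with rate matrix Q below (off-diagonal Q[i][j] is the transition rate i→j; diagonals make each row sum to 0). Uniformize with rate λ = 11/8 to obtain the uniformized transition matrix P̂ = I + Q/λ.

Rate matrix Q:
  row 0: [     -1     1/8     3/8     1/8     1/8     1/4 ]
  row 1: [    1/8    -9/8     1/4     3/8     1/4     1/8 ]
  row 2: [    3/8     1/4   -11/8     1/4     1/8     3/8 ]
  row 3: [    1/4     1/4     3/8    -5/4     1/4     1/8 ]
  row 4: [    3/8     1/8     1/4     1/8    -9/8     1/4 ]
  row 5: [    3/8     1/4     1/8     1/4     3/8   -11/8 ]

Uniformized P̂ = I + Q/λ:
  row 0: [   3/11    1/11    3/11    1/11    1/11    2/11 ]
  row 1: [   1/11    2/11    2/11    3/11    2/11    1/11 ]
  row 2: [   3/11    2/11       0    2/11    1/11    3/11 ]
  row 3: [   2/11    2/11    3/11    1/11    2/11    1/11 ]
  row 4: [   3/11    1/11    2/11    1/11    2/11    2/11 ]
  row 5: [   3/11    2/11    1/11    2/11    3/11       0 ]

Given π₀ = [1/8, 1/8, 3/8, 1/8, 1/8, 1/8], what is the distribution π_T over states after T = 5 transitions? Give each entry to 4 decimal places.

π = [0.2328, 0.1462, 0.1720, 0.1462, 0.1581, 0.1446]

t=0: π = [0.1250, 0.1250, 0.3750, 0.1250, 0.1250, 0.1250]
t=1: π = [0.2386, 0.1591, 0.1250, 0.1591, 0.1477, 0.1705]
t=2: π = [0.2293, 0.1467, 0.1798, 0.1467, 0.1643, 0.1333]
t=3: π = [0.2327, 0.1460, 0.1712, 0.1460, 0.1567, 0.1473]
t=4: π = [0.2329, 0.1464, 0.1717, 0.1464, 0.1585, 0.1441]
t=5: π = [0.2328, 0.1462, 0.1720, 0.1462, 0.1581, 0.1446]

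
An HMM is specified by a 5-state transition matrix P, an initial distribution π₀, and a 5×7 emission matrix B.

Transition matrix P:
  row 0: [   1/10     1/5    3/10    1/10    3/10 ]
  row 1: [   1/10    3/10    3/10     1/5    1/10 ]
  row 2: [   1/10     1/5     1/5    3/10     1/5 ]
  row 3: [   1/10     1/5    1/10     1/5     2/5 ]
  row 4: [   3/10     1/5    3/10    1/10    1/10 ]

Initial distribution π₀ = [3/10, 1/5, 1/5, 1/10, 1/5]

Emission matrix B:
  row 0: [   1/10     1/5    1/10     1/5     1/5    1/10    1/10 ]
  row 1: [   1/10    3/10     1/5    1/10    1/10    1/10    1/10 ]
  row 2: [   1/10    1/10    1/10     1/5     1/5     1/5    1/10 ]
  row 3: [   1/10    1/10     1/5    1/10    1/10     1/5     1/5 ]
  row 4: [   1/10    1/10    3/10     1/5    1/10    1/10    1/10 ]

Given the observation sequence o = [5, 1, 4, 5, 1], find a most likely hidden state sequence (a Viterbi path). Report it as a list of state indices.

t=0: δ = [3.000e-02, 2.000e-02, 4.000e-02, 2.000e-02, 2.000e-02]  (obs o_0=5)
t=1: δ = [1.200e-03, 2.400e-03, 9.000e-04, 1.200e-03, 9.000e-04]  ψ = [4, 2, 0, 2, 0]  (obs o_1=1)
t=2: δ = [5.400e-05, 7.200e-05, 1.440e-04, 4.800e-05, 4.800e-05]  ψ = [4, 1, 1, 1, 3]  (obs o_2=4)
t=3: δ = [1.440e-06, 2.880e-06, 5.760e-06, 8.640e-06, 2.880e-06]  ψ = [2, 2, 2, 2, 2]  (obs o_3=5)
t=4: δ = [1.728e-07, 5.184e-07, 1.152e-07, 1.728e-07, 3.456e-07]  ψ = [3, 3, 2, 2, 3]  (obs o_4=1)
backtrack: best end state = 1; path = [2, 1, 2, 3, 1]

path = [2, 1, 2, 3, 1]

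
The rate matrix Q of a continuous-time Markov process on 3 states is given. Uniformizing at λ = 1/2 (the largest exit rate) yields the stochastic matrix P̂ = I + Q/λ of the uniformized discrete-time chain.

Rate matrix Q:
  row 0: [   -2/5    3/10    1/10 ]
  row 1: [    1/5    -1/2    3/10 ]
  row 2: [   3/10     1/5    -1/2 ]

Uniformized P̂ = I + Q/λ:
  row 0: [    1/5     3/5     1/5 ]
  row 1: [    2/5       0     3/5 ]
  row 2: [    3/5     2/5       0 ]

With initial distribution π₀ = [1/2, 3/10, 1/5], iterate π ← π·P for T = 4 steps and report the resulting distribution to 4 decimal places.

π = [0.3771, 0.3358, 0.2870]

t=0: π = [0.5000, 0.3000, 0.2000]
t=1: π = [0.3400, 0.3800, 0.2800]
t=2: π = [0.3880, 0.3160, 0.2960]
t=3: π = [0.3816, 0.3512, 0.2672]
t=4: π = [0.3771, 0.3358, 0.2870]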